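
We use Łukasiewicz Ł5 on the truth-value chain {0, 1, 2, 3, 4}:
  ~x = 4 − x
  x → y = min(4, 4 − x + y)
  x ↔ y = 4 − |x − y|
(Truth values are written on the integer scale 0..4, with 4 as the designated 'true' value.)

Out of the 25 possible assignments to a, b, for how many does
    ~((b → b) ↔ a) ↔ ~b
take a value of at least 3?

13

value 4: 5 assignments (counts)
value 3: 8 assignments (counts)
value 2: 6 assignments
value 1: 4 assignments
value 0: 2 assignments
So 13 of the 25 assignments meet the threshold.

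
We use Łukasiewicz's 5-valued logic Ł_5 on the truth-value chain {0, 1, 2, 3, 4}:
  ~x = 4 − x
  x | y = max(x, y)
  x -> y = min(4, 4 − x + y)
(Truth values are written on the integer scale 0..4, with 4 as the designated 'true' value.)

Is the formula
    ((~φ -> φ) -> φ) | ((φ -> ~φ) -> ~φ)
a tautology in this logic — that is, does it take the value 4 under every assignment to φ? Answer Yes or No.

Counterexample: take φ = 1.
~φ = ~1 = 3
~φ -> φ = 3 -> 1 = 2
(~φ -> φ) -> φ = 2 -> 1 = 3
φ -> ~φ = 1 -> 3 = 4
(φ -> ~φ) -> ~φ = 4 -> 3 = 3
((~φ -> φ) -> φ) | ((φ -> ~φ) -> ~φ) = 3 | 3 = 3
This gives 3 ≠ 4.

No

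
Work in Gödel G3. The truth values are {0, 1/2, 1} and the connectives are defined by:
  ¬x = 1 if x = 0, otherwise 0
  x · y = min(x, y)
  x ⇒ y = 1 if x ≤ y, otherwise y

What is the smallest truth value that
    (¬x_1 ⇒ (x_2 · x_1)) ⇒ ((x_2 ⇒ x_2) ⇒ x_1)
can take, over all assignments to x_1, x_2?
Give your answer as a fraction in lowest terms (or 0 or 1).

1/2

Take x_1 = 1/2, x_2 = 0:
¬x_1 = ¬1/2 = 0
x_2 · x_1 = 0 · 1/2 = 0
¬x_1 ⇒ (x_2 · x_1) = 0 ⇒ 0 = 1
x_2 ⇒ x_2 = 0 ⇒ 0 = 1
(x_2 ⇒ x_2) ⇒ x_1 = 1 ⇒ 1/2 = 1/2
(¬x_1 ⇒ (x_2 · x_1)) ⇒ ((x_2 ⇒ x_2) ⇒ x_1) = 1 ⇒ 1/2 = 1/2
No assignment yields a value below 1/2, so this is the minimum.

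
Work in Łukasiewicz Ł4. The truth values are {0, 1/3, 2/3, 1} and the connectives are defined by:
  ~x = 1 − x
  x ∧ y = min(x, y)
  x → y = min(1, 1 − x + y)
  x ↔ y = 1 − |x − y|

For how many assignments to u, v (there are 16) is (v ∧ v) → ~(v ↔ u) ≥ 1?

9

u = 0, v = 0 ↦ 1  ≥
u = 0, v = 1/3 ↦ 1  ≥
u = 0, v = 2/3 ↦ 1  ≥
u = 0, v = 1 ↦ 1  ≥
u = 1/3, v = 0 ↦ 1  ≥
u = 1/3, v = 1/3 ↦ 2/3  <
u = 1/3, v = 2/3 ↦ 2/3  <
u = 1/3, v = 1 ↦ 2/3  <
u = 2/3, v = 0 ↦ 1  ≥
u = 2/3, v = 1/3 ↦ 1  ≥
u = 2/3, v = 2/3 ↦ 1/3  <
u = 2/3, v = 1 ↦ 1/3  <
u = 1, v = 0 ↦ 1  ≥
u = 1, v = 1/3 ↦ 1  ≥
u = 1, v = 2/3 ↦ 2/3  <
u = 1, v = 1 ↦ 0  <
So 9 of the 16 assignments meet the threshold.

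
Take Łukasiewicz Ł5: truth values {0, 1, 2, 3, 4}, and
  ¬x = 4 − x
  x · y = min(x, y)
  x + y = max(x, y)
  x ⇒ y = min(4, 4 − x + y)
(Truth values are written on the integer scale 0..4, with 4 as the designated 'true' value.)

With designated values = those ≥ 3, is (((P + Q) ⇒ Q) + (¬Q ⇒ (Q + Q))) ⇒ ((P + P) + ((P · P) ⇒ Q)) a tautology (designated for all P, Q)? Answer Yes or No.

At P = 2, Q = 0, for instance:
P + Q = 2 + 0 = 2
(P + Q) ⇒ Q = 2 ⇒ 0 = 2
¬Q = ¬0 = 4
Q + Q = 0 + 0 = 0
¬Q ⇒ (Q + Q) = 4 ⇒ 0 = 0
((P + Q) ⇒ Q) + (¬Q ⇒ (Q + Q)) = 2 + 0 = 2
P + P = 2 + 2 = 2
P · P = 2 · 2 = 2
(P · P) ⇒ Q = 2 ⇒ 0 = 2
(P + P) + ((P · P) ⇒ Q) = 2 + 2 = 2
(((P + Q) ⇒ Q) + (¬Q ⇒ (Q + Q))) ⇒ ((P + P) + ((P · P) ⇒ Q)) = 2 ⇒ 2 = 4
and checking the remaining 24 assignments likewise gives ≥ 3 in every case.

Yes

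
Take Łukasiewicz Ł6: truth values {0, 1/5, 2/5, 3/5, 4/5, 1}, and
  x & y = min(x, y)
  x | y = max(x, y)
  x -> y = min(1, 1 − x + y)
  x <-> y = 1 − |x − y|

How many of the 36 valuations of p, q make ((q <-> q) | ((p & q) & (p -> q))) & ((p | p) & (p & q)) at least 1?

1

value 1: 1 assignment (counts)
value 4/5: 3 assignments
value 3/5: 5 assignments
value 2/5: 7 assignments
value 1/5: 9 assignments
value 0: 11 assignments
So 1 of the 36 assignments meets the threshold.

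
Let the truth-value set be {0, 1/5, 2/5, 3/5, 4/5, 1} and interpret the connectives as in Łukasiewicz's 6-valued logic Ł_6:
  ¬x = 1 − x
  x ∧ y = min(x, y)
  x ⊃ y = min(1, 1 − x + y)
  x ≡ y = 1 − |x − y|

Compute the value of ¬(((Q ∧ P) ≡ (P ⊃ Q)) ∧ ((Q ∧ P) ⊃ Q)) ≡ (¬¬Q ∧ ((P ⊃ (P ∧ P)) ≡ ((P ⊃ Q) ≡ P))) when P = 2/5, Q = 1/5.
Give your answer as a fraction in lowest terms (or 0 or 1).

3/5

Q ∧ P = 1/5 ∧ 2/5 = 1/5
P ⊃ Q = 2/5 ⊃ 1/5 = 4/5
(Q ∧ P) ≡ (P ⊃ Q) = 1/5 ≡ 4/5 = 2/5
Q ∧ P = 1/5 ∧ 2/5 = 1/5
(Q ∧ P) ⊃ Q = 1/5 ⊃ 1/5 = 1
((Q ∧ P) ≡ (P ⊃ Q)) ∧ ((Q ∧ P) ⊃ Q) = 2/5 ∧ 1 = 2/5
¬(((Q ∧ P) ≡ (P ⊃ Q)) ∧ ((Q ∧ P) ⊃ Q)) = ¬2/5 = 3/5
¬Q = ¬1/5 = 4/5
¬¬Q = ¬4/5 = 1/5
P ∧ P = 2/5 ∧ 2/5 = 2/5
P ⊃ (P ∧ P) = 2/5 ⊃ 2/5 = 1
P ⊃ Q = 2/5 ⊃ 1/5 = 4/5
(P ⊃ Q) ≡ P = 4/5 ≡ 2/5 = 3/5
(P ⊃ (P ∧ P)) ≡ ((P ⊃ Q) ≡ P) = 1 ≡ 3/5 = 3/5
¬¬Q ∧ ((P ⊃ (P ∧ P)) ≡ ((P ⊃ Q) ≡ P)) = 1/5 ∧ 3/5 = 1/5
¬(((Q ∧ P) ≡ (P ⊃ Q)) ∧ ((Q ∧ P) ⊃ Q)) ≡ (¬¬Q ∧ ((P ⊃ (P ∧ P)) ≡ ((P ⊃ Q) ≡ P))) = 3/5 ≡ 1/5 = 3/5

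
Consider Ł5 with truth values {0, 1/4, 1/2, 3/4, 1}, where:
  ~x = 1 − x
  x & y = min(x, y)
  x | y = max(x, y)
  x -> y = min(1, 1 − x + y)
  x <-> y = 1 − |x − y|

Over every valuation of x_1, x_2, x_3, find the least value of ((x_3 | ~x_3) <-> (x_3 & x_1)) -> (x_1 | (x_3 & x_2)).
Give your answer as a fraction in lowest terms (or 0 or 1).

Take x_1 = 0, x_2 = 0, x_3 = 1/2:
~x_3 = ~1/2 = 1/2
x_3 | ~x_3 = 1/2 | 1/2 = 1/2
x_3 & x_1 = 1/2 & 0 = 0
(x_3 | ~x_3) <-> (x_3 & x_1) = 1/2 <-> 0 = 1/2
x_3 & x_2 = 1/2 & 0 = 0
x_1 | (x_3 & x_2) = 0 | 0 = 0
((x_3 | ~x_3) <-> (x_3 & x_1)) -> (x_1 | (x_3 & x_2)) = 1/2 -> 0 = 1/2
No assignment yields a value below 1/2, so this is the minimum.

1/2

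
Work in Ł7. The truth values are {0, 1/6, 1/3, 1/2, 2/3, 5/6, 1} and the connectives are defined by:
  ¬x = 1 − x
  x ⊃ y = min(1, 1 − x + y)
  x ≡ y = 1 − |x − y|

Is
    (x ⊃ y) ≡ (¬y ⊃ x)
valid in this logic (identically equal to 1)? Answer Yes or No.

Counterexample: take x = 0, y = 0.
x ⊃ y = 0 ⊃ 0 = 1
¬y = ¬0 = 1
¬y ⊃ x = 1 ⊃ 0 = 0
(x ⊃ y) ≡ (¬y ⊃ x) = 1 ≡ 0 = 0
This gives 0 ≠ 1.

No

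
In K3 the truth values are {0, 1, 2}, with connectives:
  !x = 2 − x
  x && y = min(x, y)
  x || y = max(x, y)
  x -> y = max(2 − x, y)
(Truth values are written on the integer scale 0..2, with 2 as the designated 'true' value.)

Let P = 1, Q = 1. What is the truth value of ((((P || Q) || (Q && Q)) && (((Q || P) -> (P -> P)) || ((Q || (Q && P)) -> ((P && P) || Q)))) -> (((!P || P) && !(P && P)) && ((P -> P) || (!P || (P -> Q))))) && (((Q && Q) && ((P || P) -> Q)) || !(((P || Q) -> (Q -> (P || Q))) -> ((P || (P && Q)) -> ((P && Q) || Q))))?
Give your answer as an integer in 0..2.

P || Q = 1 || 1 = 1
Q && Q = 1 && 1 = 1
(P || Q) || (Q && Q) = 1 || 1 = 1
Q || P = 1 || 1 = 1
P -> P = 1 -> 1 = 1
(Q || P) -> (P -> P) = 1 -> 1 = 1
Q && P = 1 && 1 = 1
Q || (Q && P) = 1 || 1 = 1
P && P = 1 && 1 = 1
(P && P) || Q = 1 || 1 = 1
(Q || (Q && P)) -> ((P && P) || Q) = 1 -> 1 = 1
((Q || P) -> (P -> P)) || ((Q || (Q && P)) -> ((P && P) || Q)) = 1 || 1 = 1
((P || Q) || (Q && Q)) && (((Q || P) -> (P -> P)) || ((Q || (Q && P)) -> ((P && P) || Q))) = 1 && 1 = 1
!P = !1 = 1
!P || P = 1 || 1 = 1
P && P = 1 && 1 = 1
!(P && P) = !1 = 1
(!P || P) && !(P && P) = 1 && 1 = 1
P -> P = 1 -> 1 = 1
!P = !1 = 1
P -> Q = 1 -> 1 = 1
!P || (P -> Q) = 1 || 1 = 1
(P -> P) || (!P || (P -> Q)) = 1 || 1 = 1
((!P || P) && !(P && P)) && ((P -> P) || (!P || (P -> Q))) = 1 && 1 = 1
(((P || Q) || (Q && Q)) && (((Q || P) -> (P -> P)) || ((Q || (Q && P)) -> ((P && P) || Q)))) -> (((!P || P) && !(P && P)) && ((P -> P) || (!P || (P -> Q)))) = 1 -> 1 = 1
Q && Q = 1 && 1 = 1
P || P = 1 || 1 = 1
(P || P) -> Q = 1 -> 1 = 1
(Q && Q) && ((P || P) -> Q) = 1 && 1 = 1
P || Q = 1 || 1 = 1
P || Q = 1 || 1 = 1
Q -> (P || Q) = 1 -> 1 = 1
(P || Q) -> (Q -> (P || Q)) = 1 -> 1 = 1
P && Q = 1 && 1 = 1
P || (P && Q) = 1 || 1 = 1
P && Q = 1 && 1 = 1
(P && Q) || Q = 1 || 1 = 1
(P || (P && Q)) -> ((P && Q) || Q) = 1 -> 1 = 1
((P || Q) -> (Q -> (P || Q))) -> ((P || (P && Q)) -> ((P && Q) || Q)) = 1 -> 1 = 1
!(((P || Q) -> (Q -> (P || Q))) -> ((P || (P && Q)) -> ((P && Q) || Q))) = !1 = 1
((Q && Q) && ((P || P) -> Q)) || !(((P || Q) -> (Q -> (P || Q))) -> ((P || (P && Q)) -> ((P && Q) || Q))) = 1 || 1 = 1
((((P || Q) || (Q && Q)) && (((Q || P) -> (P -> P)) || ((Q || (Q && P)) -> ((P && P) || Q)))) -> (((!P || P) && !(P && P)) && ((P -> P) || (!P || (P -> Q))))) && (((Q && Q) && ((P || P) -> Q)) || !(((P || Q) -> (Q -> (P || Q))) -> ((P || (P && Q)) -> ((P && Q) || Q)))) = 1 && 1 = 1

1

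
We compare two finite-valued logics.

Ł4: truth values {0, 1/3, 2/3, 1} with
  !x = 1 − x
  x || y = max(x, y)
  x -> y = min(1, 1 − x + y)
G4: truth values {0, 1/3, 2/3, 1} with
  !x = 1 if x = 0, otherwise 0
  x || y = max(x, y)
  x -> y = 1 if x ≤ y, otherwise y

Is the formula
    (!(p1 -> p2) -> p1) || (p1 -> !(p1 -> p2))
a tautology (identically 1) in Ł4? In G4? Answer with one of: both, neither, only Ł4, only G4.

In Ł4: every assignment gives 1 — tautology.
In G4: every assignment gives 1 — tautology.

both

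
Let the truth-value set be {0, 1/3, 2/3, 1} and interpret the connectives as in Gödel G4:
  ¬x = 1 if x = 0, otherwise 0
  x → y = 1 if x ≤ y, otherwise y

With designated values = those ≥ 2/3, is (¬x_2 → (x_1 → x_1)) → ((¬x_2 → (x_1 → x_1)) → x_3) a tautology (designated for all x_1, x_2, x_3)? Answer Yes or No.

Counterexample: take x_1 = 0, x_2 = 0, x_3 = 0.
¬x_2 = ¬0 = 1
x_1 → x_1 = 0 → 0 = 1
¬x_2 → (x_1 → x_1) = 1 → 1 = 1
¬x_2 = ¬0 = 1
x_1 → x_1 = 0 → 0 = 1
¬x_2 → (x_1 → x_1) = 1 → 1 = 1
(¬x_2 → (x_1 → x_1)) → x_3 = 1 → 0 = 0
(¬x_2 → (x_1 → x_1)) → ((¬x_2 → (x_1 → x_1)) → x_3) = 1 → 0 = 0
This gives 0, which is below 2/3.

No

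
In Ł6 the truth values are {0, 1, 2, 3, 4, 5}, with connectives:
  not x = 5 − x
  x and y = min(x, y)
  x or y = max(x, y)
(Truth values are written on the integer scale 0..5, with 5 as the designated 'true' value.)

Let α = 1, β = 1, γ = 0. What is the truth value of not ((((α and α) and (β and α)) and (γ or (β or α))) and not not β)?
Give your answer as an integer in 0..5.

α and α = 1 and 1 = 1
β and α = 1 and 1 = 1
(α and α) and (β and α) = 1 and 1 = 1
β or α = 1 or 1 = 1
γ or (β or α) = 0 or 1 = 1
((α and α) and (β and α)) and (γ or (β or α)) = 1 and 1 = 1
not β = not 1 = 4
not not β = not 4 = 1
(((α and α) and (β and α)) and (γ or (β or α))) and not not β = 1 and 1 = 1
not ((((α and α) and (β and α)) and (γ or (β or α))) and not not β) = not 1 = 4

4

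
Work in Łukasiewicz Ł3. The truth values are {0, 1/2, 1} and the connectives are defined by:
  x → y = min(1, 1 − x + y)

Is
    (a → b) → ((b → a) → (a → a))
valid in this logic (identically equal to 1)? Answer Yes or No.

Yes

a = 0, b = 0 ↦ 1
a = 0, b = 1/2 ↦ 1
a = 0, b = 1 ↦ 1
a = 1/2, b = 0 ↦ 1
a = 1/2, b = 1/2 ↦ 1
a = 1/2, b = 1 ↦ 1
a = 1, b = 0 ↦ 1
a = 1, b = 1/2 ↦ 1
a = 1, b = 1 ↦ 1
Every assignment gives a value ≥ 1.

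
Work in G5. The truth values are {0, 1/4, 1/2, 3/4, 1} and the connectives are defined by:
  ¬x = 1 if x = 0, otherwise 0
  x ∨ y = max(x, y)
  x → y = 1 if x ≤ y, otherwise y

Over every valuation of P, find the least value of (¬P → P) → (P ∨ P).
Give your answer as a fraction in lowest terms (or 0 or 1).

1/4

Take P = 1/4:
¬P = ¬1/4 = 0
¬P → P = 0 → 1/4 = 1
P ∨ P = 1/4 ∨ 1/4 = 1/4
(¬P → P) → (P ∨ P) = 1 → 1/4 = 1/4
No assignment yields a value below 1/4, so this is the minimum.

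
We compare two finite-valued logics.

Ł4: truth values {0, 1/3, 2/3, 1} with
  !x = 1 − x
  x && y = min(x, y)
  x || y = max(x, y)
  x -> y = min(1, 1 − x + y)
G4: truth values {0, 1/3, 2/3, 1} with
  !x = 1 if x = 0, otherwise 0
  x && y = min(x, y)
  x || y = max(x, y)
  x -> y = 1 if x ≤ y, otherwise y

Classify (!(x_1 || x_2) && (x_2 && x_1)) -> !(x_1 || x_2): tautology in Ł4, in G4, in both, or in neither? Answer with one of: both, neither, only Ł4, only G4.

In Ł4: every assignment gives 1 — tautology.
In G4: every assignment gives 1 — tautology.

both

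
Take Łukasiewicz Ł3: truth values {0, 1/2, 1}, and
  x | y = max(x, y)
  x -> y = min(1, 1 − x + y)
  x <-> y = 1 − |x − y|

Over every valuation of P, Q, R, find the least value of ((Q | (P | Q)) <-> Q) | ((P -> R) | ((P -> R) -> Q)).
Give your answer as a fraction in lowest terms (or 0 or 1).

Take P = 1/2, Q = 0, R = 0:
P | Q = 1/2 | 0 = 1/2
Q | (P | Q) = 0 | 1/2 = 1/2
(Q | (P | Q)) <-> Q = 1/2 <-> 0 = 1/2
P -> R = 1/2 -> 0 = 1/2
P -> R = 1/2 -> 0 = 1/2
(P -> R) -> Q = 1/2 -> 0 = 1/2
(P -> R) | ((P -> R) -> Q) = 1/2 | 1/2 = 1/2
((Q | (P | Q)) <-> Q) | ((P -> R) | ((P -> R) -> Q)) = 1/2 | 1/2 = 1/2
No assignment yields a value below 1/2, so this is the minimum.

1/2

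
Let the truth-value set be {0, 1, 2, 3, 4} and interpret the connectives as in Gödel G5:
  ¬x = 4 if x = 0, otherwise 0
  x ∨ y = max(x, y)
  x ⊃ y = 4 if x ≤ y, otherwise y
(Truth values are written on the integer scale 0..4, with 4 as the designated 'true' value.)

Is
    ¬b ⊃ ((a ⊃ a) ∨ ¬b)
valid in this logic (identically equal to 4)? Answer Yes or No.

Yes

At a = 1, b = 4, for instance:
¬b = ¬4 = 0
a ⊃ a = 1 ⊃ 1 = 4
(a ⊃ a) ∨ ¬b = 4 ∨ 0 = 4
¬b ⊃ ((a ⊃ a) ∨ ¬b) = 0 ⊃ 4 = 4
and checking the remaining 24 assignments likewise gives ≥ 4 in every case.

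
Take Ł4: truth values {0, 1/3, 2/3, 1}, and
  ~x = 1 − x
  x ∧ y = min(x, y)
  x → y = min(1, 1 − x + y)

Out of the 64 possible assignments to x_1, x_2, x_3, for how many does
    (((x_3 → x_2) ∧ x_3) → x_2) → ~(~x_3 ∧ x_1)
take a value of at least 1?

value 1: 35 assignments (counts)
value 2/3: 15 assignments
value 1/3: 10 assignments
value 0: 4 assignments
So 35 of the 64 assignments meet the threshold.

35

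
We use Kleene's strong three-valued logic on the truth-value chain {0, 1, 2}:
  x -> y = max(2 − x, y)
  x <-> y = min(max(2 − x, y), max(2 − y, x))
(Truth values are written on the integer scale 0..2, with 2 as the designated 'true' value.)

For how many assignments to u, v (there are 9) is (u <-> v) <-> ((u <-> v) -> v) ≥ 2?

1

u = 0, v = 0 ↦ 0  <
u = 0, v = 1 ↦ 1  <
u = 0, v = 2 ↦ 0  <
u = 1, v = 0 ↦ 1  <
u = 1, v = 1 ↦ 1  <
u = 1, v = 2 ↦ 1  <
u = 2, v = 0 ↦ 0  <
u = 2, v = 1 ↦ 1  <
u = 2, v = 2 ↦ 2  ≥
So 1 of the 9 assignments meets the threshold.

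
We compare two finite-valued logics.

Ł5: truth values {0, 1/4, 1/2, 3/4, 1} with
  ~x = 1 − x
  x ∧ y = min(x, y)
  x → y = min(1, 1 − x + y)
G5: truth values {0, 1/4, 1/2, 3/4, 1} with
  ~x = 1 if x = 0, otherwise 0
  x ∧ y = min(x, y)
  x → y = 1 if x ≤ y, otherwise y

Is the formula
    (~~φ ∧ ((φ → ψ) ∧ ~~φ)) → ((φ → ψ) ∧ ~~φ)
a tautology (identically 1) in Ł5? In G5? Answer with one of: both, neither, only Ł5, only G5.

In Ł5: every assignment gives 1 — tautology.
In G5: every assignment gives 1 — tautology.

both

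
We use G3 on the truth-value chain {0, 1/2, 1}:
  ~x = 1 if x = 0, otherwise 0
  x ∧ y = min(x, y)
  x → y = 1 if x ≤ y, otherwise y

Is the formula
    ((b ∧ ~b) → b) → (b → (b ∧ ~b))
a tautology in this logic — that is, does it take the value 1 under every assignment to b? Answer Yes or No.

Counterexample: take b = 1/2.
~b = ~1/2 = 0
b ∧ ~b = 1/2 ∧ 0 = 0
(b ∧ ~b) → b = 0 → 1/2 = 1
b → (b ∧ ~b) = 1/2 → 0 = 0
((b ∧ ~b) → b) → (b → (b ∧ ~b)) = 1 → 0 = 0
This gives 0 ≠ 1.

No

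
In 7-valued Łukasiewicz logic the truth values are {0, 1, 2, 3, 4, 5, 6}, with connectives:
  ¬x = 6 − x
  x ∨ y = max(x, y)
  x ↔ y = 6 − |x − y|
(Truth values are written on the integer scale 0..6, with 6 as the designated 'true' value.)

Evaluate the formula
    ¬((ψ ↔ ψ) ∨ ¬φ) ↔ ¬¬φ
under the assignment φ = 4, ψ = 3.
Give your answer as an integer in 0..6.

2

ψ ↔ ψ = 3 ↔ 3 = 6
¬φ = ¬4 = 2
(ψ ↔ ψ) ∨ ¬φ = 6 ∨ 2 = 6
¬((ψ ↔ ψ) ∨ ¬φ) = ¬6 = 0
¬φ = ¬4 = 2
¬¬φ = ¬2 = 4
¬((ψ ↔ ψ) ∨ ¬φ) ↔ ¬¬φ = 0 ↔ 4 = 2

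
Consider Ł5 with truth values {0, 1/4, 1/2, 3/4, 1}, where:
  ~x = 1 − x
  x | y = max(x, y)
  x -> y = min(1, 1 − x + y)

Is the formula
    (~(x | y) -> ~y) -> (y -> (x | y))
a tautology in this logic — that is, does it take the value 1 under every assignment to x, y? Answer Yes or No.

Yes

At x = 1/4, y = 1/2, for instance:
x | y = 1/4 | 1/2 = 1/2
~(x | y) = ~1/2 = 1/2
~y = ~1/2 = 1/2
~(x | y) -> ~y = 1/2 -> 1/2 = 1
y -> (x | y) = 1/2 -> 1/2 = 1
(~(x | y) -> ~y) -> (y -> (x | y)) = 1 -> 1 = 1
and checking the remaining 24 assignments likewise gives ≥ 1 in every case.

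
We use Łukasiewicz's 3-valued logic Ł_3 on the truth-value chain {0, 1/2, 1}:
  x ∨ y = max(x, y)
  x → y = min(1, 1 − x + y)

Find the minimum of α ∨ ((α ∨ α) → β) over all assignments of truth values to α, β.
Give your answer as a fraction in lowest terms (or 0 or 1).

Take α = 1/2, β = 0:
α ∨ α = 1/2 ∨ 1/2 = 1/2
(α ∨ α) → β = 1/2 → 0 = 1/2
α ∨ ((α ∨ α) → β) = 1/2 ∨ 1/2 = 1/2
No assignment yields a value below 1/2, so this is the minimum.

1/2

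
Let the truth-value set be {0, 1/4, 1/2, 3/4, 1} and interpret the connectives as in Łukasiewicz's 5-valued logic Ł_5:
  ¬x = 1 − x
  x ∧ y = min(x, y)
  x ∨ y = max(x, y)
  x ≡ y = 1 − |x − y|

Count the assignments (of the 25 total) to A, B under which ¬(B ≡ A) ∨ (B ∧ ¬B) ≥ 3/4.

6

value 1: 2 assignments (counts)
value 3/4: 4 assignments (counts)
value 1/2: 9 assignments
value 1/4: 8 assignments
value 0: 2 assignments
So 6 of the 25 assignments meet the threshold.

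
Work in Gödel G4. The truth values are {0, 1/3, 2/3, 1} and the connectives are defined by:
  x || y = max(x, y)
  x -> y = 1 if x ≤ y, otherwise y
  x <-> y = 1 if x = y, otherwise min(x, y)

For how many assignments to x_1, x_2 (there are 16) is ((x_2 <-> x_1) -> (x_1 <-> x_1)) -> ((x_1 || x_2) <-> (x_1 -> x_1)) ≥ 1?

7

x_1 = 0, x_2 = 0 ↦ 0  <
x_1 = 0, x_2 = 1/3 ↦ 1/3  <
x_1 = 0, x_2 = 2/3 ↦ 2/3  <
x_1 = 0, x_2 = 1 ↦ 1  ≥
x_1 = 1/3, x_2 = 0 ↦ 1/3  <
x_1 = 1/3, x_2 = 1/3 ↦ 1/3  <
x_1 = 1/3, x_2 = 2/3 ↦ 2/3  <
x_1 = 1/3, x_2 = 1 ↦ 1  ≥
x_1 = 2/3, x_2 = 0 ↦ 2/3  <
x_1 = 2/3, x_2 = 1/3 ↦ 2/3  <
x_1 = 2/3, x_2 = 2/3 ↦ 2/3  <
x_1 = 2/3, x_2 = 1 ↦ 1  ≥
x_1 = 1, x_2 = 0 ↦ 1  ≥
x_1 = 1, x_2 = 1/3 ↦ 1  ≥
x_1 = 1, x_2 = 2/3 ↦ 1  ≥
x_1 = 1, x_2 = 1 ↦ 1  ≥
So 7 of the 16 assignments meet the threshold.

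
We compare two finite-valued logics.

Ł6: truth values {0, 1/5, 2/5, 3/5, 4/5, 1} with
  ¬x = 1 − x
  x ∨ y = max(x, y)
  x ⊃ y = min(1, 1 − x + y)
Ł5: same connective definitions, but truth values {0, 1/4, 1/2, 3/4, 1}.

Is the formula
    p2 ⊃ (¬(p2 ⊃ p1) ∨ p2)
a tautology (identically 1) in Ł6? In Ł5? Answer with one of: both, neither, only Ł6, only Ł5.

In Ł6: every assignment gives 1 — tautology.
In Ł5: every assignment gives 1 — tautology.

both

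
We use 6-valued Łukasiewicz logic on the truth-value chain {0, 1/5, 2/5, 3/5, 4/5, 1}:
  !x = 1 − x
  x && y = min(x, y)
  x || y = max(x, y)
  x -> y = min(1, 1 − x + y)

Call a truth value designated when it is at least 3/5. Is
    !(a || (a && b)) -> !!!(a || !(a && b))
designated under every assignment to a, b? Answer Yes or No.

Counterexample: take a = 0, b = 0.
a && b = 0 && 0 = 0
a || (a && b) = 0 || 0 = 0
!(a || (a && b)) = !0 = 1
a && b = 0 && 0 = 0
!(a && b) = !0 = 1
a || !(a && b) = 0 || 1 = 1
!(a || !(a && b)) = !1 = 0
!!(a || !(a && b)) = !0 = 1
!!!(a || !(a && b)) = !1 = 0
!(a || (a && b)) -> !!!(a || !(a && b)) = 1 -> 0 = 0
This gives 0, which is below 3/5.

No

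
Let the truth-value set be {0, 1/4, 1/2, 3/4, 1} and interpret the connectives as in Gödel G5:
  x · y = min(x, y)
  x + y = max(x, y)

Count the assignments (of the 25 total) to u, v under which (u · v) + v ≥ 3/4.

value 1: 5 assignments (counts)
value 3/4: 5 assignments (counts)
value 1/2: 5 assignments
value 1/4: 5 assignments
value 0: 5 assignments
So 10 of the 25 assignments meet the threshold.

10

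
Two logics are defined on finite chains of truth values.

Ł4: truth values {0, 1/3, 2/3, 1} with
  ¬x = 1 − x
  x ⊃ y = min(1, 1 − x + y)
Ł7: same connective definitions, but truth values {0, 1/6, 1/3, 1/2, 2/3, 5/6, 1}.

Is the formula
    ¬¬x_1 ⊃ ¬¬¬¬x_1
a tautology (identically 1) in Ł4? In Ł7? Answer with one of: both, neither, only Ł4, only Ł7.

In Ł4: every assignment gives 1 — tautology.
In Ł7: every assignment gives 1 — tautology.

both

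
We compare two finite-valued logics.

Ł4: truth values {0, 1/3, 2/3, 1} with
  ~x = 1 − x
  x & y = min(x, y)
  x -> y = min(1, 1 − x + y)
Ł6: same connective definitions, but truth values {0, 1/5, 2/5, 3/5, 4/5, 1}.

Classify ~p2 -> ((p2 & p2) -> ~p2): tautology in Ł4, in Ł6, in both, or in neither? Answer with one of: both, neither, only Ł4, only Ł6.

In Ł4: every assignment gives 1 — tautology.
In Ł6: every assignment gives 1 — tautology.

both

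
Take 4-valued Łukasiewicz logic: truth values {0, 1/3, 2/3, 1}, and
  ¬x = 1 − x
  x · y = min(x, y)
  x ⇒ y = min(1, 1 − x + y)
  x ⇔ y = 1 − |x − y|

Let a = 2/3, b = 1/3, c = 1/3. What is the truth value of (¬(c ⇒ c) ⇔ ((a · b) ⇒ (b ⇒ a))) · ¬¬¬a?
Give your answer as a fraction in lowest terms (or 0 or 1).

0

c ⇒ c = 1/3 ⇒ 1/3 = 1
¬(c ⇒ c) = ¬1 = 0
a · b = 2/3 · 1/3 = 1/3
b ⇒ a = 1/3 ⇒ 2/3 = 1
(a · b) ⇒ (b ⇒ a) = 1/3 ⇒ 1 = 1
¬(c ⇒ c) ⇔ ((a · b) ⇒ (b ⇒ a)) = 0 ⇔ 1 = 0
¬a = ¬2/3 = 1/3
¬¬a = ¬1/3 = 2/3
¬¬¬a = ¬2/3 = 1/3
(¬(c ⇒ c) ⇔ ((a · b) ⇒ (b ⇒ a))) · ¬¬¬a = 0 · 1/3 = 0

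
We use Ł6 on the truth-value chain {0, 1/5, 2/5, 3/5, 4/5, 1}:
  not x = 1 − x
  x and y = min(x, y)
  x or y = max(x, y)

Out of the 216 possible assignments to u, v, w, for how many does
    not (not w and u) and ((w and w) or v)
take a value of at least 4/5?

88

value 1: 41 assignments (counts)
value 4/5: 47 assignments (counts)
value 3/5: 47 assignments
value 2/5: 41 assignments
value 1/5: 29 assignments
value 0: 11 assignments
So 88 of the 216 assignments meet the threshold.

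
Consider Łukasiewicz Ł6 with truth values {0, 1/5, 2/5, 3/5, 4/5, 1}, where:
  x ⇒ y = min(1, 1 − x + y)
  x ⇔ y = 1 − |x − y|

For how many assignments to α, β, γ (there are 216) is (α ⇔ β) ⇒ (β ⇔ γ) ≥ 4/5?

170

value 1: 132 assignments (counts)
value 4/5: 38 assignments (counts)
value 3/5: 24 assignments
value 2/5: 14 assignments
value 1/5: 6 assignments
value 0: 2 assignments
So 170 of the 216 assignments meet the threshold.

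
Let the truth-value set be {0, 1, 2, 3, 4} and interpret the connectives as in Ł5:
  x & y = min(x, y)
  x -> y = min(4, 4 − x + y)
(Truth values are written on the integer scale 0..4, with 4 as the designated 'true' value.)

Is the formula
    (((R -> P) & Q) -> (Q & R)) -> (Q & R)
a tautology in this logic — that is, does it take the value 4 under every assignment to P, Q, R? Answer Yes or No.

No

Counterexample: take P = 0, Q = 0, R = 0.
R -> P = 0 -> 0 = 4
(R -> P) & Q = 4 & 0 = 0
Q & R = 0 & 0 = 0
((R -> P) & Q) -> (Q & R) = 0 -> 0 = 4
(((R -> P) & Q) -> (Q & R)) -> (Q & R) = 4 -> 0 = 0
This gives 0 ≠ 4.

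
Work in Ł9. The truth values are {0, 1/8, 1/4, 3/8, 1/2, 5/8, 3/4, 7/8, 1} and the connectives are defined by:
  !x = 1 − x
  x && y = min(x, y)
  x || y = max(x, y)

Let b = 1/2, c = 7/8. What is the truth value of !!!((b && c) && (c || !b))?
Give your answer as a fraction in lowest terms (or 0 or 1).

1/2

b && c = 1/2 && 7/8 = 1/2
!b = !1/2 = 1/2
c || !b = 7/8 || 1/2 = 7/8
(b && c) && (c || !b) = 1/2 && 7/8 = 1/2
!((b && c) && (c || !b)) = !1/2 = 1/2
!!((b && c) && (c || !b)) = !1/2 = 1/2
!!!((b && c) && (c || !b)) = !1/2 = 1/2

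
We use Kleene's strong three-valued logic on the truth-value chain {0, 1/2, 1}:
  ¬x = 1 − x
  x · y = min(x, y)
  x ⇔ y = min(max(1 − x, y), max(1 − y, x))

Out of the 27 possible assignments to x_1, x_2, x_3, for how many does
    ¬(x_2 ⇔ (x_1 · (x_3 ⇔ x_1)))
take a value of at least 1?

5

value 1: 5 assignments (counts)
value 1/2: 17 assignments
value 0: 5 assignments
So 5 of the 27 assignments meet the threshold.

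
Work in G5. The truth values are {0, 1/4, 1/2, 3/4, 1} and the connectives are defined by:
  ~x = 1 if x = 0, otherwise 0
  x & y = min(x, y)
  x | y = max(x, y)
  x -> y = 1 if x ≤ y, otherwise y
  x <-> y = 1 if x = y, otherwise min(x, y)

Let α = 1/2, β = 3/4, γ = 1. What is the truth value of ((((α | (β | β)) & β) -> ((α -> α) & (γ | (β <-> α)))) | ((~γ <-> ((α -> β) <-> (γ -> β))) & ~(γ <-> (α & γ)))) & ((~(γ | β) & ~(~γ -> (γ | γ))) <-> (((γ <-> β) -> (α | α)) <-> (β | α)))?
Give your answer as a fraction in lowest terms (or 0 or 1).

0

β | β = 3/4 | 3/4 = 3/4
α | (β | β) = 1/2 | 3/4 = 3/4
(α | (β | β)) & β = 3/4 & 3/4 = 3/4
α -> α = 1/2 -> 1/2 = 1
β <-> α = 3/4 <-> 1/2 = 1/2
γ | (β <-> α) = 1 | 1/2 = 1
(α -> α) & (γ | (β <-> α)) = 1 & 1 = 1
((α | (β | β)) & β) -> ((α -> α) & (γ | (β <-> α))) = 3/4 -> 1 = 1
~γ = ~1 = 0
α -> β = 1/2 -> 3/4 = 1
γ -> β = 1 -> 3/4 = 3/4
(α -> β) <-> (γ -> β) = 1 <-> 3/4 = 3/4
~γ <-> ((α -> β) <-> (γ -> β)) = 0 <-> 3/4 = 0
α & γ = 1/2 & 1 = 1/2
γ <-> (α & γ) = 1 <-> 1/2 = 1/2
~(γ <-> (α & γ)) = ~1/2 = 0
(~γ <-> ((α -> β) <-> (γ -> β))) & ~(γ <-> (α & γ)) = 0 & 0 = 0
(((α | (β | β)) & β) -> ((α -> α) & (γ | (β <-> α)))) | ((~γ <-> ((α -> β) <-> (γ -> β))) & ~(γ <-> (α & γ))) = 1 | 0 = 1
γ | β = 1 | 3/4 = 1
~(γ | β) = ~1 = 0
~γ = ~1 = 0
γ | γ = 1 | 1 = 1
~γ -> (γ | γ) = 0 -> 1 = 1
~(~γ -> (γ | γ)) = ~1 = 0
~(γ | β) & ~(~γ -> (γ | γ)) = 0 & 0 = 0
γ <-> β = 1 <-> 3/4 = 3/4
α | α = 1/2 | 1/2 = 1/2
(γ <-> β) -> (α | α) = 3/4 -> 1/2 = 1/2
β | α = 3/4 | 1/2 = 3/4
((γ <-> β) -> (α | α)) <-> (β | α) = 1/2 <-> 3/4 = 1/2
(~(γ | β) & ~(~γ -> (γ | γ))) <-> (((γ <-> β) -> (α | α)) <-> (β | α)) = 0 <-> 1/2 = 0
((((α | (β | β)) & β) -> ((α -> α) & (γ | (β <-> α)))) | ((~γ <-> ((α -> β) <-> (γ -> β))) & ~(γ <-> (α & γ)))) & ((~(γ | β) & ~(~γ -> (γ | γ))) <-> (((γ <-> β) -> (α | α)) <-> (β | α))) = 1 & 0 = 0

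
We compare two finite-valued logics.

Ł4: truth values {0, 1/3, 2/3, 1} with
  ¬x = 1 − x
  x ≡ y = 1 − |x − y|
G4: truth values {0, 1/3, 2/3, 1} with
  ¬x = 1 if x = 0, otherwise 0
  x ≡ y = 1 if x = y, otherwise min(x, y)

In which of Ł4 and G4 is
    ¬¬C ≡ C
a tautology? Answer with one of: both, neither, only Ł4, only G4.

only Ł4

In Ł4: every assignment gives 1 — tautology.
In G4: at C = 1/3 the value is 1/3 — not a tautology.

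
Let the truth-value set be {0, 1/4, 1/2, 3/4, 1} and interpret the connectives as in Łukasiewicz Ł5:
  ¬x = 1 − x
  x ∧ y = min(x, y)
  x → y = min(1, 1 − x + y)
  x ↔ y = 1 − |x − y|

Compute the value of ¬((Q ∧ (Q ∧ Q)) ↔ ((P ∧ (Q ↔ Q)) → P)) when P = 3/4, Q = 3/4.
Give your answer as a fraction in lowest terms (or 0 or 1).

Q ∧ Q = 3/4 ∧ 3/4 = 3/4
Q ∧ (Q ∧ Q) = 3/4 ∧ 3/4 = 3/4
Q ↔ Q = 3/4 ↔ 3/4 = 1
P ∧ (Q ↔ Q) = 3/4 ∧ 1 = 3/4
(P ∧ (Q ↔ Q)) → P = 3/4 → 3/4 = 1
(Q ∧ (Q ∧ Q)) ↔ ((P ∧ (Q ↔ Q)) → P) = 3/4 ↔ 1 = 3/4
¬((Q ∧ (Q ∧ Q)) ↔ ((P ∧ (Q ↔ Q)) → P)) = ¬3/4 = 1/4

1/4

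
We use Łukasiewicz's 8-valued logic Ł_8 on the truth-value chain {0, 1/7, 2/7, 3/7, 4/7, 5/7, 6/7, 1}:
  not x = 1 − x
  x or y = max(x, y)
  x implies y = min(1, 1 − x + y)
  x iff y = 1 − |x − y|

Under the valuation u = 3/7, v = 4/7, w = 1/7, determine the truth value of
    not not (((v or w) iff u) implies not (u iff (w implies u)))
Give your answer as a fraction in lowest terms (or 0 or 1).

v or w = 4/7 or 1/7 = 4/7
(v or w) iff u = 4/7 iff 3/7 = 6/7
w implies u = 1/7 implies 3/7 = 1
u iff (w implies u) = 3/7 iff 1 = 3/7
not (u iff (w implies u)) = not 3/7 = 4/7
((v or w) iff u) implies not (u iff (w implies u)) = 6/7 implies 4/7 = 5/7
not (((v or w) iff u) implies not (u iff (w implies u))) = not 5/7 = 2/7
not not (((v or w) iff u) implies not (u iff (w implies u))) = not 2/7 = 5/7

5/7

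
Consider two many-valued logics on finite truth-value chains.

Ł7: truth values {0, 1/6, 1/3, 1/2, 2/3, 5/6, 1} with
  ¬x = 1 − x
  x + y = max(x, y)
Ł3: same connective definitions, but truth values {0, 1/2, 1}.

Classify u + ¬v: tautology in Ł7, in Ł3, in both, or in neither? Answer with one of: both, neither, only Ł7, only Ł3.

neither

In Ł7: at u = 0, v = 1/6 the value is 5/6 — not a tautology.
In Ł3: at u = 0, v = 1/2 the value is 1/2 — not a tautology.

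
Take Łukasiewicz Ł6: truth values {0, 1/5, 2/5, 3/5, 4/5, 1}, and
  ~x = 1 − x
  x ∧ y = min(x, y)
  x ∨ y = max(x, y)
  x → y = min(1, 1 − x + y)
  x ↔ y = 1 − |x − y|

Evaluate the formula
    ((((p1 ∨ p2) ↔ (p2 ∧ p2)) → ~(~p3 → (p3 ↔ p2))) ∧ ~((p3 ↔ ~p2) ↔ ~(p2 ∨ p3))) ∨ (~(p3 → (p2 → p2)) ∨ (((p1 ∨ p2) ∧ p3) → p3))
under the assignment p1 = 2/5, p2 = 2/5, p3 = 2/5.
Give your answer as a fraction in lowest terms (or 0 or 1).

1

p1 ∨ p2 = 2/5 ∨ 2/5 = 2/5
p2 ∧ p2 = 2/5 ∧ 2/5 = 2/5
(p1 ∨ p2) ↔ (p2 ∧ p2) = 2/5 ↔ 2/5 = 1
~p3 = ~2/5 = 3/5
p3 ↔ p2 = 2/5 ↔ 2/5 = 1
~p3 → (p3 ↔ p2) = 3/5 → 1 = 1
~(~p3 → (p3 ↔ p2)) = ~1 = 0
((p1 ∨ p2) ↔ (p2 ∧ p2)) → ~(~p3 → (p3 ↔ p2)) = 1 → 0 = 0
~p2 = ~2/5 = 3/5
p3 ↔ ~p2 = 2/5 ↔ 3/5 = 4/5
p2 ∨ p3 = 2/5 ∨ 2/5 = 2/5
~(p2 ∨ p3) = ~2/5 = 3/5
(p3 ↔ ~p2) ↔ ~(p2 ∨ p3) = 4/5 ↔ 3/5 = 4/5
~((p3 ↔ ~p2) ↔ ~(p2 ∨ p3)) = ~4/5 = 1/5
(((p1 ∨ p2) ↔ (p2 ∧ p2)) → ~(~p3 → (p3 ↔ p2))) ∧ ~((p3 ↔ ~p2) ↔ ~(p2 ∨ p3)) = 0 ∧ 1/5 = 0
p2 → p2 = 2/5 → 2/5 = 1
p3 → (p2 → p2) = 2/5 → 1 = 1
~(p3 → (p2 → p2)) = ~1 = 0
p1 ∨ p2 = 2/5 ∨ 2/5 = 2/5
(p1 ∨ p2) ∧ p3 = 2/5 ∧ 2/5 = 2/5
((p1 ∨ p2) ∧ p3) → p3 = 2/5 → 2/5 = 1
~(p3 → (p2 → p2)) ∨ (((p1 ∨ p2) ∧ p3) → p3) = 0 ∨ 1 = 1
((((p1 ∨ p2) ↔ (p2 ∧ p2)) → ~(~p3 → (p3 ↔ p2))) ∧ ~((p3 ↔ ~p2) ↔ ~(p2 ∨ p3))) ∨ (~(p3 → (p2 → p2)) ∨ (((p1 ∨ p2) ∧ p3) → p3)) = 0 ∨ 1 = 1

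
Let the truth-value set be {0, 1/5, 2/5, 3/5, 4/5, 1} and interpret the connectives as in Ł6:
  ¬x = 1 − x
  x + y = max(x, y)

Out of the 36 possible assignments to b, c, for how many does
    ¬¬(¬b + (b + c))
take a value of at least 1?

16

value 1: 16 assignments (counts)
value 4/5: 12 assignments
value 3/5: 8 assignments
So 16 of the 36 assignments meet the threshold.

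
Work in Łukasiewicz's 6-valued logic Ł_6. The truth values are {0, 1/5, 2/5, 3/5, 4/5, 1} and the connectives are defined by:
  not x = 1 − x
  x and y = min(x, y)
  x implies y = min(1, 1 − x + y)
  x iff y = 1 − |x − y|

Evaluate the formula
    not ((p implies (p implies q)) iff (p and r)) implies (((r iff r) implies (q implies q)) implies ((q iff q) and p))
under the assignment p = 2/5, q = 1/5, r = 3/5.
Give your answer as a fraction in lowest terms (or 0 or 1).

4/5

p implies q = 2/5 implies 1/5 = 4/5
p implies (p implies q) = 2/5 implies 4/5 = 1
p and r = 2/5 and 3/5 = 2/5
(p implies (p implies q)) iff (p and r) = 1 iff 2/5 = 2/5
not ((p implies (p implies q)) iff (p and r)) = not 2/5 = 3/5
r iff r = 3/5 iff 3/5 = 1
q implies q = 1/5 implies 1/5 = 1
(r iff r) implies (q implies q) = 1 implies 1 = 1
q iff q = 1/5 iff 1/5 = 1
(q iff q) and p = 1 and 2/5 = 2/5
((r iff r) implies (q implies q)) implies ((q iff q) and p) = 1 implies 2/5 = 2/5
not ((p implies (p implies q)) iff (p and r)) implies (((r iff r) implies (q implies q)) implies ((q iff q) and p)) = 3/5 implies 2/5 = 4/5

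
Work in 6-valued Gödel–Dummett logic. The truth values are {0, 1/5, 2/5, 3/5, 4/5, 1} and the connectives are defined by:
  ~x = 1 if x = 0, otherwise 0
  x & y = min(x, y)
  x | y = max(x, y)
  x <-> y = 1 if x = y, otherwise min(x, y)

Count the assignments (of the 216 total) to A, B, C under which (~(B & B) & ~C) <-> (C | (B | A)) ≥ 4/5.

value 1: 1 assignment (counts)
value 4/5: 1 assignment (counts)
value 3/5: 1 assignment
value 2/5: 1 assignment
value 1/5: 1 assignment
value 0: 211 assignments
So 2 of the 216 assignments meet the threshold.

2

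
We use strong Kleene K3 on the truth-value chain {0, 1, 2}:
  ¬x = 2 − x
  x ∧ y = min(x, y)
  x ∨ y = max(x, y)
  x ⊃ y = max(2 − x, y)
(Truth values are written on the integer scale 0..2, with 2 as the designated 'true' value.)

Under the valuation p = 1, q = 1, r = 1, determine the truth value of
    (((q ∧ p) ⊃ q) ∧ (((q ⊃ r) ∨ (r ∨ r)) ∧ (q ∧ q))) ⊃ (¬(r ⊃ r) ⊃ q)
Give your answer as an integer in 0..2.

1

q ∧ p = 1 ∧ 1 = 1
(q ∧ p) ⊃ q = 1 ⊃ 1 = 1
q ⊃ r = 1 ⊃ 1 = 1
r ∨ r = 1 ∨ 1 = 1
(q ⊃ r) ∨ (r ∨ r) = 1 ∨ 1 = 1
q ∧ q = 1 ∧ 1 = 1
((q ⊃ r) ∨ (r ∨ r)) ∧ (q ∧ q) = 1 ∧ 1 = 1
((q ∧ p) ⊃ q) ∧ (((q ⊃ r) ∨ (r ∨ r)) ∧ (q ∧ q)) = 1 ∧ 1 = 1
r ⊃ r = 1 ⊃ 1 = 1
¬(r ⊃ r) = ¬1 = 1
¬(r ⊃ r) ⊃ q = 1 ⊃ 1 = 1
(((q ∧ p) ⊃ q) ∧ (((q ⊃ r) ∨ (r ∨ r)) ∧ (q ∧ q))) ⊃ (¬(r ⊃ r) ⊃ q) = 1 ⊃ 1 = 1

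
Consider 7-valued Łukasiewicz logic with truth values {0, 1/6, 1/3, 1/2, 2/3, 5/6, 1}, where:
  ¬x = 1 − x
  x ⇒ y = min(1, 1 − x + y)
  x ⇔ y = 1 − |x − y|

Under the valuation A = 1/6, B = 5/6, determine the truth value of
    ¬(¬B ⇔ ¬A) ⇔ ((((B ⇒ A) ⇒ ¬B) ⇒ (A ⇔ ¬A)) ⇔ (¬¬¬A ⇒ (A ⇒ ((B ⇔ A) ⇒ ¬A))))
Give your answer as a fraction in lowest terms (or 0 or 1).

¬B = ¬5/6 = 1/6
¬A = ¬1/6 = 5/6
¬B ⇔ ¬A = 1/6 ⇔ 5/6 = 1/3
¬(¬B ⇔ ¬A) = ¬1/3 = 2/3
B ⇒ A = 5/6 ⇒ 1/6 = 1/3
¬B = ¬5/6 = 1/6
(B ⇒ A) ⇒ ¬B = 1/3 ⇒ 1/6 = 5/6
¬A = ¬1/6 = 5/6
A ⇔ ¬A = 1/6 ⇔ 5/6 = 1/3
((B ⇒ A) ⇒ ¬B) ⇒ (A ⇔ ¬A) = 5/6 ⇒ 1/3 = 1/2
¬A = ¬1/6 = 5/6
¬¬A = ¬5/6 = 1/6
¬¬¬A = ¬1/6 = 5/6
B ⇔ A = 5/6 ⇔ 1/6 = 1/3
¬A = ¬1/6 = 5/6
(B ⇔ A) ⇒ ¬A = 1/3 ⇒ 5/6 = 1
A ⇒ ((B ⇔ A) ⇒ ¬A) = 1/6 ⇒ 1 = 1
¬¬¬A ⇒ (A ⇒ ((B ⇔ A) ⇒ ¬A)) = 5/6 ⇒ 1 = 1
(((B ⇒ A) ⇒ ¬B) ⇒ (A ⇔ ¬A)) ⇔ (¬¬¬A ⇒ (A ⇒ ((B ⇔ A) ⇒ ¬A))) = 1/2 ⇔ 1 = 1/2
¬(¬B ⇔ ¬A) ⇔ ((((B ⇒ A) ⇒ ¬B) ⇒ (A ⇔ ¬A)) ⇔ (¬¬¬A ⇒ (A ⇒ ((B ⇔ A) ⇒ ¬A)))) = 2/3 ⇔ 1/2 = 5/6

5/6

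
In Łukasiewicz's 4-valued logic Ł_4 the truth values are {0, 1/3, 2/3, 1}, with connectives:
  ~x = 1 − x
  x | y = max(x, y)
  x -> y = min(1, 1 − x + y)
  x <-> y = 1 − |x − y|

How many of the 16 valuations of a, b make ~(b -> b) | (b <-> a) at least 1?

4

a = 0, b = 0 ↦ 1  ≥
a = 0, b = 1/3 ↦ 2/3  <
a = 0, b = 2/3 ↦ 1/3  <
a = 0, b = 1 ↦ 0  <
a = 1/3, b = 0 ↦ 2/3  <
a = 1/3, b = 1/3 ↦ 1  ≥
a = 1/3, b = 2/3 ↦ 2/3  <
a = 1/3, b = 1 ↦ 1/3  <
a = 2/3, b = 0 ↦ 1/3  <
a = 2/3, b = 1/3 ↦ 2/3  <
a = 2/3, b = 2/3 ↦ 1  ≥
a = 2/3, b = 1 ↦ 2/3  <
a = 1, b = 0 ↦ 0  <
a = 1, b = 1/3 ↦ 1/3  <
a = 1, b = 2/3 ↦ 2/3  <
a = 1, b = 1 ↦ 1  ≥
So 4 of the 16 assignments meet the threshold.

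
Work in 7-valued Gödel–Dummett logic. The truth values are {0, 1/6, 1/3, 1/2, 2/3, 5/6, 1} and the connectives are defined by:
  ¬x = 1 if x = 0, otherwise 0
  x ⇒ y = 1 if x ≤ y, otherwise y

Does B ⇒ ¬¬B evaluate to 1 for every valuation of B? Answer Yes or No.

Yes

B = 0 ↦ 1
B = 1/6 ↦ 1
B = 1/3 ↦ 1
B = 1/2 ↦ 1
B = 2/3 ↦ 1
B = 5/6 ↦ 1
B = 1 ↦ 1
Every assignment gives a value ≥ 1.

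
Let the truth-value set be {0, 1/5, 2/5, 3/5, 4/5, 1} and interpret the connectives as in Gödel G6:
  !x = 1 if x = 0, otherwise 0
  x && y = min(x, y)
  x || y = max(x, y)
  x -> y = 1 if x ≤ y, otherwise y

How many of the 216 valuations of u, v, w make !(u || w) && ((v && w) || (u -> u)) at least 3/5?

value 1: 6 assignments (counts)
value 0: 210 assignments
So 6 of the 216 assignments meet the threshold.

6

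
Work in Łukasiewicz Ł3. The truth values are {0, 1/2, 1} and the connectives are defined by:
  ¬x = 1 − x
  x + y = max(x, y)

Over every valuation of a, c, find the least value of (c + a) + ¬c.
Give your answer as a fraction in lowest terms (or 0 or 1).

1/2

Take a = 0, c = 1/2:
c + a = 1/2 + 0 = 1/2
¬c = ¬1/2 = 1/2
(c + a) + ¬c = 1/2 + 1/2 = 1/2
No assignment yields a value below 1/2, so this is the minimum.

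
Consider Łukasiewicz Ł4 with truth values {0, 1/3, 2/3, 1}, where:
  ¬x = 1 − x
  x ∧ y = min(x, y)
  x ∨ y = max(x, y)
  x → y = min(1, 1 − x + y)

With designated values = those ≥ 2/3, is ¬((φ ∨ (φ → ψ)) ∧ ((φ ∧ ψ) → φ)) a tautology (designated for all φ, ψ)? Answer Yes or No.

No

Counterexample: take φ = 0, ψ = 0.
φ → ψ = 0 → 0 = 1
φ ∨ (φ → ψ) = 0 ∨ 1 = 1
φ ∧ ψ = 0 ∧ 0 = 0
(φ ∧ ψ) → φ = 0 → 0 = 1
(φ ∨ (φ → ψ)) ∧ ((φ ∧ ψ) → φ) = 1 ∧ 1 = 1
¬((φ ∨ (φ → ψ)) ∧ ((φ ∧ ψ) → φ)) = ¬1 = 0
This gives 0, which is below 2/3.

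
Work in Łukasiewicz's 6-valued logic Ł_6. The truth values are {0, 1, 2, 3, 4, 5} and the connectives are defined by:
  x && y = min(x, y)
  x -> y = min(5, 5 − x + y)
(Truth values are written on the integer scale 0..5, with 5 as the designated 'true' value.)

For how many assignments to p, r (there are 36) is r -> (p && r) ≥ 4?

26

value 5: 21 assignments (counts)
value 4: 5 assignments (counts)
value 3: 4 assignments
value 2: 3 assignments
value 1: 2 assignments
value 0: 1 assignment
So 26 of the 36 assignments meet the threshold.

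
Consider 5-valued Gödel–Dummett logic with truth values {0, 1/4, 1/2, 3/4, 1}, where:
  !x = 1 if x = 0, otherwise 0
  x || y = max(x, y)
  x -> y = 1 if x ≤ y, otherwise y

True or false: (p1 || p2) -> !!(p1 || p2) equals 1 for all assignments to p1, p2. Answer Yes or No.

At p1 = 3/4, p2 = 1, for instance:
p1 || p2 = 3/4 || 1 = 1
!(p1 || p2) = !1 = 0
!!(p1 || p2) = !0 = 1
(p1 || p2) -> !!(p1 || p2) = 1 -> 1 = 1
and checking the remaining 24 assignments likewise gives ≥ 1 in every case.

Yes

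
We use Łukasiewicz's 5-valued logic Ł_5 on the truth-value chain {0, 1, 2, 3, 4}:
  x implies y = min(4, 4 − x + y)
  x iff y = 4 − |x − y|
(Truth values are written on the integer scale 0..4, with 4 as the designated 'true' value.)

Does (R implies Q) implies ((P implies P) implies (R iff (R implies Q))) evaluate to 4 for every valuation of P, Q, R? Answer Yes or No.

No

Counterexample: take P = 0, Q = 0, R = 0.
R implies Q = 0 implies 0 = 4
P implies P = 0 implies 0 = 4
R implies Q = 0 implies 0 = 4
R iff (R implies Q) = 0 iff 4 = 0
(P implies P) implies (R iff (R implies Q)) = 4 implies 0 = 0
(R implies Q) implies ((P implies P) implies (R iff (R implies Q))) = 4 implies 0 = 0
This gives 0 ≠ 4.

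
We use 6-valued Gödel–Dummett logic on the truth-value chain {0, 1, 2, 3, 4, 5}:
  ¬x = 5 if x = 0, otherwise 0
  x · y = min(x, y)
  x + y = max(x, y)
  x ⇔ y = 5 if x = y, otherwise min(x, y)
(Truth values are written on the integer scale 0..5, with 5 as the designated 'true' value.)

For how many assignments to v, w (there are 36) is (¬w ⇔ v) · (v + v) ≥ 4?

2

value 5: 1 assignment (counts)
value 4: 1 assignment (counts)
value 3: 1 assignment
value 2: 1 assignment
value 1: 1 assignment
value 0: 31 assignments
So 2 of the 36 assignments meet the threshold.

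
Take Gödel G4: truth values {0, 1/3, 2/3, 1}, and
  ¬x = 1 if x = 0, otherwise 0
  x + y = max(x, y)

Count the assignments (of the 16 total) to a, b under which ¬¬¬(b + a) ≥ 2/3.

a = 0, b = 0 ↦ 1  ≥
a = 0, b = 1/3 ↦ 0  <
a = 0, b = 2/3 ↦ 0  <
a = 0, b = 1 ↦ 0  <
a = 1/3, b = 0 ↦ 0  <
a = 1/3, b = 1/3 ↦ 0  <
a = 1/3, b = 2/3 ↦ 0  <
a = 1/3, b = 1 ↦ 0  <
a = 2/3, b = 0 ↦ 0  <
a = 2/3, b = 1/3 ↦ 0  <
a = 2/3, b = 2/3 ↦ 0  <
a = 2/3, b = 1 ↦ 0  <
a = 1, b = 0 ↦ 0  <
a = 1, b = 1/3 ↦ 0  <
a = 1, b = 2/3 ↦ 0  <
a = 1, b = 1 ↦ 0  <
So 1 of the 16 assignments meets the threshold.

1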